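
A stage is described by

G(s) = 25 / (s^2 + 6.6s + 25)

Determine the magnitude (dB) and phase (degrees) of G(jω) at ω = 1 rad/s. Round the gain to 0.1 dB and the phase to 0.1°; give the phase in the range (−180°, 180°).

At s = jω = j1:
quadratic: (j1)² + 6.6·j1 + 25 = 24 + j6.6 → |·| ≈ 24.891, ∠ ≈ 15.38°
|G| = 25 / 24.891 ≈ 1.0044
Gain = 20 log₁₀(1.0044) ≈ 0.04 dB
∠G = 0.00° − 15.38° = -15.38°

0.0 dB, -15.4°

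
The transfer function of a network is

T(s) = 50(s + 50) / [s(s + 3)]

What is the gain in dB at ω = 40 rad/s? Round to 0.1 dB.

At s = jω = j40:
zero (s+50): 50 + j40 → |·| = √(50²+40²) = √4100 ≈ 64.031, ∠ = arctan(40/50) ≈ 38.66°
pole (s+3): 3 + j40 → |·| = √(3²+40²) = √1609 ≈ 40.112, ∠ = arctan(40/3) ≈ 85.71°
pole at origin: |s| = 40, ∠ = 90.00° (in denominator)
|T| = 50 · 64.031 / 1604.5 ≈ 1.9954
Gain = 20 log₁₀(1.9954) ≈ 6.00 dB

6.0 dB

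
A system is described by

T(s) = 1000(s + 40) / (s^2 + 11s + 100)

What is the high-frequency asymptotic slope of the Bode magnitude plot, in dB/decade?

Each pole contributes −20 dB/decade at high frequency; each zero contributes +20 dB/decade.
Net: 1 zero(s) − 2 pole(s) → -20 dB/decade.

-20 dB/decade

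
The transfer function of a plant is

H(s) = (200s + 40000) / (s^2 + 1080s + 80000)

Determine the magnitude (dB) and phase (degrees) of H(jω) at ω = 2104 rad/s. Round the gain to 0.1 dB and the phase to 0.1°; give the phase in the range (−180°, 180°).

-21.3 dB, -67.8°

Substitute s = j2104:
Numerator: 200(j2104) + 40000 = 40000 + j420800
Denominator: (j2104)^2 + 1080(j2104) + 80000 = -4346816 + j2272320
|N| = √(40000² + 420800²) ≈ 4.227e+05, ∠N ≈ 84.57°
|D| = √(4346816² + 2272320²) ≈ 4.9049e+06, ∠D ≈ 152.40°
|H| = 4.227e+05 / 4.9049e+06 ≈ 0.086179
Gain = 20 log₁₀(0.086179) ≈ -21.29 dB
∠H = 84.57° − 152.40° = -67.83°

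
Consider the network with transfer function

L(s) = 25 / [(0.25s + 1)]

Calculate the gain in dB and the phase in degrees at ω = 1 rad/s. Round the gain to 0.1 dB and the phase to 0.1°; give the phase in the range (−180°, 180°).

At ω = 1 rad/s:
pole (1 + j1·0.25) = 1 + j0.25 → |·| ≈ 1.0308, ∠ ≈ 14.04°
|L| = 25 · 1 / (1.0308) ≈ 24.253
Gain = 20 log₁₀(24.253) ≈ 27.70 dB
∠L = (0°) − (14.04°) = -14.04°

27.7 dB, -14.0°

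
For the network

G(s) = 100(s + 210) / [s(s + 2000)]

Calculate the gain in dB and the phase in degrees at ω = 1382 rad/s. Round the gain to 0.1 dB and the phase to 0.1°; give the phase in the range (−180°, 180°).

-27.6 dB, -43.3°

At s = jω = j1382:
zero (s+210): 210 + j1382 → |·| = √(210²+1382²) = √1954024 ≈ 1397.9, ∠ = arctan(1382/210) ≈ 81.36°
pole (s+2000): 2000 + j1382 → |·| = √(2000²+1382²) = √5909924 ≈ 2431, ∠ = arctan(1382/2000) ≈ 34.64°
pole at origin: |s| = 1382, ∠ = 90.00° (in denominator)
|G| = 100 · 1397.9 / 3.3596e+06 ≈ 0.041609
Gain = 20 log₁₀(0.041609) ≈ -27.62 dB
∠G = 81.36° − 124.64° = -43.28°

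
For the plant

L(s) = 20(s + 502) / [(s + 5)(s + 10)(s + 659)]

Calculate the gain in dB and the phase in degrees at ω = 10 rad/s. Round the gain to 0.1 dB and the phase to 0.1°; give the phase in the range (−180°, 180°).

-20.3 dB, -108.2°

At s = jω = j10:
zero (s+502): 502 + j10 → |·| = √(502²+10²) = √252104 ≈ 502.1, ∠ = arctan(10/502) ≈ 1.14°
pole (s+5): 5 + j10 → |·| = √(5²+10²) = √125 ≈ 11.18, ∠ = arctan(10/5) ≈ 63.43°
pole (s+10): 10 + j10 → |·| = √(10²+10²) = √200 ≈ 14.142, ∠ = arctan(10/10) ≈ 45.00°
pole (s+659): 659 + j10 → |·| = √(659²+10²) = √434381 ≈ 659.08, ∠ = arctan(10/659) ≈ 0.87°
|L| = 20 · 502.1 / 1.0421e+05 ≈ 0.096363
Gain = 20 log₁₀(0.096363) ≈ -20.32 dB
∠L = 1.14° − 109.30° = -108.16°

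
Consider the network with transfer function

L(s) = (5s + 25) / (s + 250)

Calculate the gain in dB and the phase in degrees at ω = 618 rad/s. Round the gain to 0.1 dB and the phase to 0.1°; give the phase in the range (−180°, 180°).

13.3 dB, 21.6°

Substitute s = j618:
Numerator: 5(j618) + 25 = 25 + j3090
Denominator: (j618) + 250 = 250 + j618
|N| = √(25² + 3090²) ≈ 3090.1, ∠N ≈ 89.54°
|D| = √(250² + 618²) ≈ 666.65, ∠D ≈ 67.98°
|L| = 3090.1 / 666.65 ≈ 4.6353
Gain = 20 log₁₀(4.6353) ≈ 13.32 dB
∠L = 89.54° − 67.98° = 21.56°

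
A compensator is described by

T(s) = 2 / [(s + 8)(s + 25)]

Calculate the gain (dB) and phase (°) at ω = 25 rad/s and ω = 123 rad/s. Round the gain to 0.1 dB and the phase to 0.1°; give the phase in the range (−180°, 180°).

At s = jω = j25:
pole (s+8): 8 + j25 → |·| = √(8²+25²) = √689 ≈ 26.249, ∠ = arctan(25/8) ≈ 72.26°
pole (s+25): 25 + j25 → |·| = √(25²+25²) = √1250 ≈ 35.355, ∠ = arctan(25/25) ≈ 45.00°
|T| = 2 / 928.03 ≈ 0.0021551
Gain = 20 log₁₀(0.0021551) ≈ -53.33 dB
∠T = 0.00° − 117.26° = -117.26°

At s = jω = j123:
pole (s+8): 8 + j123 → |·| = √(8²+123²) = √15193 ≈ 123.26, ∠ = arctan(123/8) ≈ 86.28°
pole (s+25): 25 + j123 → |·| = √(25²+123²) = √15754 ≈ 125.51, ∠ = arctan(123/25) ≈ 78.51°
|T| = 2 / 15470 ≈ 0.00012928
Gain = 20 log₁₀(0.00012928) ≈ -77.77 dB
∠T = 0.00° − 164.79° = -164.79°

ω = 25: -53.3 dB, -117.3°; ω = 123: -77.8 dB, -164.8°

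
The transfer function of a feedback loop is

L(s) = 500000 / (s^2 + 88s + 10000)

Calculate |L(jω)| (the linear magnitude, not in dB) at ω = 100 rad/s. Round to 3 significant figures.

At s = jω = j100:
quadratic: (j100)² + 88·j100 + 10000 = 0 + j8800 → |·| ≈ 8800, ∠ ≈ 90.00°
|L| = 500000 / 8800 ≈ 56.818

56.8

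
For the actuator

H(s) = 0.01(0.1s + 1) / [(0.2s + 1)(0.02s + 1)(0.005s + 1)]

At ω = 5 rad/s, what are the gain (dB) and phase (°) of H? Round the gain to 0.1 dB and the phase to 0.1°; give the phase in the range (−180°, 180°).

At ω = 5 rad/s:
zero (1 + j5·0.1) = 1 + j0.5 → |·| ≈ 1.118, ∠ ≈ 26.57°
pole (1 + j5·0.2) = 1 + j1 → |·| ≈ 1.4142, ∠ ≈ 45.00°
pole (1 + j5·0.02) = 1 + j0.1 → |·| ≈ 1.005, ∠ ≈ 5.71°
pole (1 + j5·0.005) = 1 + j0.025 → |·| ≈ 1.0003, ∠ ≈ 1.43°
|H| = 0.01 · 1.118 / (1.4142 · 1.005 · 1.0003) ≈ 0.0078638
Gain = 20 log₁₀(0.0078638) ≈ -42.09 dB
∠H = (26.57°) − (45.00° + 5.71° + 1.43°) = -25.57°

-42.1 dB, -25.6°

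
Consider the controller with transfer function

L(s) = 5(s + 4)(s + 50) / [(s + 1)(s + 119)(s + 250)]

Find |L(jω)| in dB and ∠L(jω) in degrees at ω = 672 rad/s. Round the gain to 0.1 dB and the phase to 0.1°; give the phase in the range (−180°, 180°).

At s = jω = j672:
zero (s+4): 4 + j672 → |·| = √(4²+672²) = √451600 ≈ 672.01, ∠ = arctan(672/4) ≈ 89.66°
zero (s+50): 50 + j672 → |·| = √(50²+672²) = √454084 ≈ 673.86, ∠ = arctan(672/50) ≈ 85.74°
pole (s+1): 1 + j672 → |·| = √(1²+672²) = √451585 ≈ 672, ∠ = arctan(672/1) ≈ 89.91°
pole (s+119): 119 + j672 → |·| = √(119²+672²) = √465745 ≈ 682.46, ∠ = arctan(672/119) ≈ 79.96°
pole (s+250): 250 + j672 → |·| = √(250²+672²) = √514084 ≈ 717, ∠ = arctan(672/250) ≈ 69.59°
|L| = 5 · 4.5284e+05 / 3.2883e+08 ≈ 0.0068856
Gain = 20 log₁₀(0.0068856) ≈ -43.24 dB
∠L = 175.40° − 239.46° = -64.06°

-43.2 dB, -64.1°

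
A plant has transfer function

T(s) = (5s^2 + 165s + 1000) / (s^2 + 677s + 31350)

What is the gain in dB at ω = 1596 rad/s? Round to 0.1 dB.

13.4 dB

Substitute s = j1596:
Numerator: 5(j1596)^2 + 165(j1596) + 1000 = -12735080 + j263340
Denominator: (j1596)^2 + 677(j1596) + 31350 = -2515866 + j1080492
|N| = √(12735080² + 263340²) ≈ 1.2738e+07, ∠N ≈ 178.82°
|D| = √(2515866² + 1080492²) ≈ 2.7381e+06, ∠D ≈ 156.76°
|T| = 1.2738e+07 / 2.7381e+06 ≈ 4.6521
Gain = 20 log₁₀(4.6521) ≈ 13.35 dB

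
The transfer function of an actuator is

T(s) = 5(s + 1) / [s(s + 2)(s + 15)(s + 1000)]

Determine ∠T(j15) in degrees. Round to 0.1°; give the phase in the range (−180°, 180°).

-132.1°

At s = jω = j15:
zero (s+1): 1 + j15 → |·| = √(1²+15²) = √226 ≈ 15.033, ∠ = arctan(15/1) ≈ 86.19°
pole (s+2): 2 + j15 → |·| = √(2²+15²) = √229 ≈ 15.133, ∠ = arctan(15/2) ≈ 82.41°
pole (s+15): 15 + j15 → |·| = √(15²+15²) = √450 ≈ 21.213, ∠ = arctan(15/15) ≈ 45.00°
pole (s+1000): 1000 + j15 → |·| = √(1000²+15²) = √1000225 ≈ 1000.1, ∠ = arctan(15/1000) ≈ 0.86°
pole at origin: |s| = 15, ∠ = 90.00° (in denominator)
∠T = 86.19° − 218.27° = -132.08°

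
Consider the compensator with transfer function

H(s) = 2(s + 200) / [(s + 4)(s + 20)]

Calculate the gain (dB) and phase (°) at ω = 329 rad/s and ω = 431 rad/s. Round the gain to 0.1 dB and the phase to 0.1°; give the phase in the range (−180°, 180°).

ω = 329: -43.0 dB, -117.1°; ω = 431: -45.8 dB, -111.7°

At s = jω = j329:
zero (s+200): 200 + j329 → |·| = √(200²+329²) = √148241 ≈ 385.02, ∠ = arctan(329/200) ≈ 58.70°
pole (s+4): 4 + j329 → |·| = √(4²+329²) = √108257 ≈ 329.02, ∠ = arctan(329/4) ≈ 89.30°
pole (s+20): 20 + j329 → |·| = √(20²+329²) = √108641 ≈ 329.61, ∠ = arctan(329/20) ≈ 86.52°
|H| = 2 · 385.02 / 1.0845e+05 ≈ 0.0071004
Gain = 20 log₁₀(0.0071004) ≈ -42.97 dB
∠H = 58.70° − 175.82° = -117.12°

At s = jω = j431:
zero (s+200): 200 + j431 → |·| = √(200²+431²) = √225761 ≈ 475.14, ∠ = arctan(431/200) ≈ 65.11°
pole (s+4): 4 + j431 → |·| = √(4²+431²) = √185777 ≈ 431.02, ∠ = arctan(431/4) ≈ 89.47°
pole (s+20): 20 + j431 → |·| = √(20²+431²) = √186161 ≈ 431.46, ∠ = arctan(431/20) ≈ 87.34°
|H| = 2 · 475.14 / 1.8597e+05 ≈ 0.0051099
Gain = 20 log₁₀(0.0051099) ≈ -45.83 dB
∠H = 65.11° − 176.81° = -111.70°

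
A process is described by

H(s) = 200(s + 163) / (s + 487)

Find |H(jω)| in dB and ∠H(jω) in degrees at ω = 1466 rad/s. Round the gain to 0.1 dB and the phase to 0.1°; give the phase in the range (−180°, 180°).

45.6 dB, 12.0°

At s = jω = j1466:
zero (s+163): 163 + j1466 → |·| = √(163²+1466²) = √2175725 ≈ 1475, ∠ = arctan(1466/163) ≈ 83.66°
pole (s+487): 487 + j1466 → |·| = √(487²+1466²) = √2386325 ≈ 1544.8, ∠ = arctan(1466/487) ≈ 71.62°
|H| = 200 · 1475 / 1544.8 ≈ 190.96
Gain = 20 log₁₀(190.96) ≈ 45.62 dB
∠H = 83.66° − 71.62° = 12.04°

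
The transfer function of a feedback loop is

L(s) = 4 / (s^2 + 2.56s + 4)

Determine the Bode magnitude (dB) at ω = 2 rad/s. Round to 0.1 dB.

At s = jω = j2:
quadratic: (j2)² + 2.56·j2 + 4 = 0 + j5.12 → |·| ≈ 5.12, ∠ ≈ 90.00°
|L| = 4 / 5.12 ≈ 0.78125
Gain = 20 log₁₀(0.78125) ≈ -2.14 dB

-2.1 dB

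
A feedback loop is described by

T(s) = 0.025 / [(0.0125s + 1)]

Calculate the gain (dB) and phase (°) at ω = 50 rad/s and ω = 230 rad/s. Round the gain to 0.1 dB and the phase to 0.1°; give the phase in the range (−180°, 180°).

At ω = 50 rad/s:
pole (1 + j50·0.0125) = 1 + j0.625 → |·| ≈ 1.1792, ∠ ≈ 32.01°
|T| = 0.025 · 1 / (1.1792) ≈ 0.021201
Gain = 20 log₁₀(0.021201) ≈ -33.47 dB
∠T = (0°) − (32.01°) = -32.01°

At ω = 230 rad/s:
pole (1 + j230·0.0125) = 1 + j2.875 → |·| ≈ 3.0439, ∠ ≈ 70.82°
|T| = 0.025 · 1 / (3.0439) ≈ 0.0082131
Gain = 20 log₁₀(0.0082131) ≈ -41.71 dB
∠T = (0°) − (70.82°) = -70.82°

ω = 50: -33.5 dB, -32.0°; ω = 230: -41.7 dB, -70.8°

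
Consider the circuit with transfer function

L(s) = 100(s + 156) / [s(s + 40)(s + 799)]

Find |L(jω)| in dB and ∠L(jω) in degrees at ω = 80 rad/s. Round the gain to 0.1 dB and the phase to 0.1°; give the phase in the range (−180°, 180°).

At s = jω = j80:
zero (s+156): 156 + j80 → |·| = √(156²+80²) = √30736 ≈ 175.32, ∠ = arctan(80/156) ≈ 27.15°
pole (s+40): 40 + j80 → |·| = √(40²+80²) = √8000 ≈ 89.443, ∠ = arctan(80/40) ≈ 63.43°
pole (s+799): 799 + j80 → |·| = √(799²+80²) = √644801 ≈ 803, ∠ = arctan(80/799) ≈ 5.72°
pole at origin: |s| = 80, ∠ = 90.00° (in denominator)
|L| = 100 · 175.32 / 5.7458e+06 ≈ 0.0030513
Gain = 20 log₁₀(0.0030513) ≈ -50.31 dB
∠L = 27.15° − 159.15° = -132.00°

-50.3 dB, -132.0°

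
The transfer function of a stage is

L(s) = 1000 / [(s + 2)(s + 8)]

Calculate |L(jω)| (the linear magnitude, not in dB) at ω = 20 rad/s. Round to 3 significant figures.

At s = jω = j20:
pole (s+2): 2 + j20 → |·| = √(2²+20²) = √404 ≈ 20.1, ∠ = arctan(20/2) ≈ 84.29°
pole (s+8): 8 + j20 → |·| = √(8²+20²) = √464 ≈ 21.541, ∠ = arctan(20/8) ≈ 68.20°
|L| = 1000 / 432.97 ≈ 2.3096

2.31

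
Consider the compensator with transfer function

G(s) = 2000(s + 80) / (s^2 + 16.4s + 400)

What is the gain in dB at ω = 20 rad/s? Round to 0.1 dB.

At s = jω = j20:
zero (s+80): 80 + j20 → |·| = √(80²+20²) = √6800 ≈ 82.462, ∠ = arctan(20/80) ≈ 14.04°
quadratic: (j20)² + 16.4·j20 + 400 = 0 + j328 → |·| ≈ 328, ∠ ≈ 90.00°
|G| = 2000 · 82.462 / 328 ≈ 502.82
Gain = 20 log₁₀(502.82) ≈ 54.03 dB

54.0 dB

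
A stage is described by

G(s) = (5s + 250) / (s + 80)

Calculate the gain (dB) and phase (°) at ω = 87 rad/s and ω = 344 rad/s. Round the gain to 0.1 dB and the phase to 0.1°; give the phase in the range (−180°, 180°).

ω = 87: 12.6 dB, 12.7°; ω = 344: 13.8 dB, 4.8°

Substitute s = j87:
Numerator: 5(j87) + 250 = 250 + j435
Denominator: (j87) + 80 = 80 + j87
|N| = √(250² + 435²) ≈ 501.72, ∠N ≈ 60.11°
|D| = √(80² + 87²) ≈ 118.19, ∠D ≈ 47.40°
|G| = 501.72 / 118.19 ≈ 4.245
Gain = 20 log₁₀(4.245) ≈ 12.56 dB
∠G = 60.11° − 47.40° = 12.71°

Substitute s = j344:
Numerator: 5(j344) + 250 = 250 + j1720
Denominator: (j344) + 80 = 80 + j344
|N| = √(250² + 1720²) ≈ 1738.1, ∠N ≈ 81.73°
|D| = √(80² + 344²) ≈ 353.18, ∠D ≈ 76.91°
|G| = 1738.1 / 353.18 ≈ 4.9213
Gain = 20 log₁₀(4.9213) ≈ 13.84 dB
∠G = 81.73° − 76.91° = 4.82°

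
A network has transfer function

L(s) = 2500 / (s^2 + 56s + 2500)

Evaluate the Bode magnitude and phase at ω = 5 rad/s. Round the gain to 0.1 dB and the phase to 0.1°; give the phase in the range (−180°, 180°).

At s = jω = j5:
quadratic: (j5)² + 56·j5 + 2500 = 2475 + j280 → |·| ≈ 2490.8, ∠ ≈ 6.45°
|L| = 2500 / 2490.8 ≈ 1.0037
Gain = 20 log₁₀(1.0037) ≈ 0.03 dB
∠L = 0.00° − 6.45° = -6.45°

0.0 dB, -6.5°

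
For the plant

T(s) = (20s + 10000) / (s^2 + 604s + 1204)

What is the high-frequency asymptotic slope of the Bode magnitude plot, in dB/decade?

Each pole contributes −20 dB/decade at high frequency; each zero contributes +20 dB/decade.
Net: 1 zero(s) − 2 pole(s) → -20 dB/decade.

-20 dB/decade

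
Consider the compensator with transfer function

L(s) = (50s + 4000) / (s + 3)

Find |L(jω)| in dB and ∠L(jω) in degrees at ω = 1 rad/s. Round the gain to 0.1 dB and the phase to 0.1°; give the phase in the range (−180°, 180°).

Substitute s = j1:
Numerator: 50(j1) + 4000 = 4000 + j50
Denominator: (j1) + 3 = 3 + j1
|N| = √(4000² + 50²) ≈ 4000.3, ∠N ≈ 0.72°
|D| = √(3² + 1²) ≈ 3.1623, ∠D ≈ 18.43°
|L| = 4000.3 / 3.1623 ≈ 1265
Gain = 20 log₁₀(1265) ≈ 62.04 dB
∠L = 0.72° − 18.43° = -17.71°

62.0 dB, -17.7°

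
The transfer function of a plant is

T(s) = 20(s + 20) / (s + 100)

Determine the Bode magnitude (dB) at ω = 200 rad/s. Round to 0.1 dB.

25.1 dB

At s = jω = j200:
zero (s+20): 20 + j200 → |·| = √(20²+200²) = √40400 ≈ 201, ∠ = arctan(200/20) ≈ 84.29°
pole (s+100): 100 + j200 → |·| = √(100²+200²) = √50000 ≈ 223.61, ∠ = arctan(200/100) ≈ 63.43°
|T| = 20 · 201 / 223.61 ≈ 17.978
Gain = 20 log₁₀(17.978) ≈ 25.09 dB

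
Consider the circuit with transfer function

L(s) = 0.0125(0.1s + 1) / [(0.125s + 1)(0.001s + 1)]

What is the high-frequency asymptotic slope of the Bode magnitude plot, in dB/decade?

Each pole contributes −20 dB/decade at high frequency; each zero contributes +20 dB/decade.
Net: 1 zero(s) − 2 pole(s) → -20 dB/decade.

-20 dB/decade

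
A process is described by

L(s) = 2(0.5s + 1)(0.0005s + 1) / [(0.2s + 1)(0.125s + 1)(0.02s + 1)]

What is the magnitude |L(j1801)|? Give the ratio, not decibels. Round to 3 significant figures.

At ω = 1801 rad/s:
zero (1 + j1801·0.5) = 1 + j900.5 → |·| ≈ 900.5, ∠ ≈ 89.94°
zero (1 + j1801·0.0005) = 1 + j0.9005 → |·| ≈ 1.3457, ∠ ≈ 42.00°
pole (1 + j1801·0.2) = 1 + j360.2 → |·| ≈ 360.2, ∠ ≈ 89.84°
pole (1 + j1801·0.125) = 1 + j225.125 → |·| ≈ 225.13, ∠ ≈ 89.75°
pole (1 + j1801·0.02) = 1 + j36.02 → |·| ≈ 36.034, ∠ ≈ 88.41°
|L| = 2 · 900.5 · 1.3457 / (360.2 · 225.13 · 36.034) ≈ 0.00082942

0.000829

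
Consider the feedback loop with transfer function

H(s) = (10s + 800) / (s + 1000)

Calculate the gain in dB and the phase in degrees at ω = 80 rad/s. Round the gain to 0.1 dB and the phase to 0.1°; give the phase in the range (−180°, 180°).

Substitute s = j80:
Numerator: 10(j80) + 800 = 800 + j800
Denominator: (j80) + 1000 = 1000 + j80
|N| = √(800² + 800²) ≈ 1131.4, ∠N ≈ 45.00°
|D| = √(1000² + 80²) ≈ 1003.2, ∠D ≈ 4.57°
|H| = 1131.4 / 1003.2 ≈ 1.1278
Gain = 20 log₁₀(1.1278) ≈ 1.04 dB
∠H = 45.00° − 4.57° = 40.43°

1.0 dB, 40.4°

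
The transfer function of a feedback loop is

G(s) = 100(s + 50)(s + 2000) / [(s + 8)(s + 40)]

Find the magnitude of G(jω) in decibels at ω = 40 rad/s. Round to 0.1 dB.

74.9 dB

At s = jω = j40:
zero (s+50): 50 + j40 → |·| = √(50²+40²) = √4100 ≈ 64.031, ∠ = arctan(40/50) ≈ 38.66°
zero (s+2000): 2000 + j40 → |·| = √(2000²+40²) = √4001600 ≈ 2000.4, ∠ = arctan(40/2000) ≈ 1.15°
pole (s+8): 8 + j40 → |·| = √(8²+40²) = √1664 ≈ 40.792, ∠ = arctan(40/8) ≈ 78.69°
pole (s+40): 40 + j40 → |·| = √(40²+40²) = √3200 ≈ 56.569, ∠ = arctan(40/40) ≈ 45.00°
|G| = 100 · 1.2809e+05 / 2307.6 ≈ 5550.8
Gain = 20 log₁₀(5550.8) ≈ 74.89 dB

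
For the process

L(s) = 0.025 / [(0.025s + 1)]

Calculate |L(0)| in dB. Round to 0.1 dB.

L(0) = 0.025 · 1 / 1 = 0.025
20 log₁₀(0.025) ≈ -32.04 dB

-32.0 dB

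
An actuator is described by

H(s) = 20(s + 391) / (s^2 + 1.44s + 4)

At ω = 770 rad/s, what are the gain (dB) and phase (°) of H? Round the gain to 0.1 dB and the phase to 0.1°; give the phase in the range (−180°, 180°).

-30.7 dB, -116.8°

At s = jω = j770:
zero (s+391): 391 + j770 → |·| = √(391²+770²) = √745781 ≈ 863.59, ∠ = arctan(770/391) ≈ 63.08°
quadratic: (j770)² + 1.44·j770 + 4 = -592896 + j1108.8 → |·| ≈ 5.929e+05, ∠ ≈ 179.89°
|H| = 20 · 863.59 / 5.929e+05 ≈ 0.029131
Gain = 20 log₁₀(0.029131) ≈ -30.71 dB
∠H = 63.08° − 179.89° = -116.81°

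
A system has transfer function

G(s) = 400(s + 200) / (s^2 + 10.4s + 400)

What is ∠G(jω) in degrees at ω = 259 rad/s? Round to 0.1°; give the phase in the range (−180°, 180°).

-125.4°

At s = jω = j259:
zero (s+200): 200 + j259 → |·| = √(200²+259²) = √107081 ≈ 327.23, ∠ = arctan(259/200) ≈ 52.32°
quadratic: (j259)² + 10.4·j259 + 400 = -66681 + j2693.6 → |·| ≈ 66735, ∠ ≈ 177.69°
∠G = 52.32° − 177.69° = -125.37°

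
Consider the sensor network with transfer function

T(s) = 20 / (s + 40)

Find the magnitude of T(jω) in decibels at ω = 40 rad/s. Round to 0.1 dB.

-9.0 dB

Substitute s = j40:
Numerator: 20 = 20 + j0
Denominator: (j40) + 40 = 40 + j40
|N| = √(20² + 0²) ≈ 20, ∠N ≈ 0.00°
|D| = √(40² + 40²) ≈ 56.569, ∠D ≈ 45.00°
|T| = 20 / 56.569 ≈ 0.35355
Gain = 20 log₁₀(0.35355) ≈ -9.03 dB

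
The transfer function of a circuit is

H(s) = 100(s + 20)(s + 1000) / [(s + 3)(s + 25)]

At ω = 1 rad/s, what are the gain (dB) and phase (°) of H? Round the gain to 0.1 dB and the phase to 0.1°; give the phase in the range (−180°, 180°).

At s = jω = j1:
zero (s+20): 20 + j1 → |·| = √(20²+1²) = √401 ≈ 20.025, ∠ = arctan(1/20) ≈ 2.86°
zero (s+1000): 1000 + j1 → |·| = √(1000²+1²) = √1000001 ≈ 1000, ∠ = arctan(1/1000) ≈ 0.06°
pole (s+3): 3 + j1 → |·| = √(3²+1²) = √10 ≈ 3.1623, ∠ = arctan(1/3) ≈ 18.43°
pole (s+25): 25 + j1 → |·| = √(25²+1²) = √626 ≈ 25.02, ∠ = arctan(1/25) ≈ 2.29°
|H| = 100 · 20025 / 79.121 ≈ 25309
Gain = 20 log₁₀(25309) ≈ 88.07 dB
∠H = 2.92° − 20.72° = -17.80°

88.1 dB, -17.8°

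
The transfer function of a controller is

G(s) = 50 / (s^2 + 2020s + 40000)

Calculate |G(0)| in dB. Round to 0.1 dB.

G(0) = 50 / 40000 = 0.00125
20 log₁₀(0.00125) ≈ -58.06 dB

-58.1 dB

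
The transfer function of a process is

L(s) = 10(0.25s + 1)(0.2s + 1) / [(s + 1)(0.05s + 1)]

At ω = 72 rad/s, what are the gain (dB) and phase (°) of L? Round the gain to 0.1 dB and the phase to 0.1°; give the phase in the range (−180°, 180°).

At ω = 72 rad/s:
zero (1 + j72·0.25) = 1 + j18 → |·| ≈ 18.028, ∠ ≈ 86.82°
zero (1 + j72·0.2) = 1 + j14.4 → |·| ≈ 14.435, ∠ ≈ 86.03°
pole (1 + j72·1) = 1 + j72 → |·| ≈ 72.007, ∠ ≈ 89.20°
pole (1 + j72·0.05) = 1 + j3.6 → |·| ≈ 3.7363, ∠ ≈ 74.48°
|L| = 10 · 18.028 · 14.435 / (72.007 · 3.7363) ≈ 9.6727
Gain = 20 log₁₀(9.6727) ≈ 19.71 dB
∠L = (86.82° + 86.03°) − (89.20° + 74.48°) = 9.17°

19.7 dB, 9.2°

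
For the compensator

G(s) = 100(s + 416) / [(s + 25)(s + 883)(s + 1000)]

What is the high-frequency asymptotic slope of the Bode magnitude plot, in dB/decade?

-40 dB/decade

Each pole contributes −20 dB/decade at high frequency; each zero contributes +20 dB/decade.
Net: 1 zero(s) − 3 pole(s) → -40 dB/decade.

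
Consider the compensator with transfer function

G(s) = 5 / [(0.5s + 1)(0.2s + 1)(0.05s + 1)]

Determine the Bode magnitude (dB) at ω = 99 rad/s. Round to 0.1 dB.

At ω = 99 rad/s:
pole (1 + j99·0.5) = 1 + j49.5 → |·| ≈ 49.51, ∠ ≈ 88.84°
pole (1 + j99·0.2) = 1 + j19.8 → |·| ≈ 19.825, ∠ ≈ 87.11°
pole (1 + j99·0.05) = 1 + j4.95 → |·| ≈ 5.05, ∠ ≈ 78.58°
|G| = 5 · 1 / (49.51 · 19.825 · 5.05) ≈ 0.0010087
Gain = 20 log₁₀(0.0010087) ≈ -59.92 dB

-59.9 dB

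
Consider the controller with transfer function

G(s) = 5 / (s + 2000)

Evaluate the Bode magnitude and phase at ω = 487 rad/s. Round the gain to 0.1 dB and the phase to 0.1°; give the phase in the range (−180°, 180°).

Substitute s = j487:
Numerator: 5 = 5 + j0
Denominator: (j487) + 2000 = 2000 + j487
|N| = √(5² + 0²) ≈ 5, ∠N ≈ 0.00°
|D| = √(2000² + 487²) ≈ 2058.4, ∠D ≈ 13.69°
|G| = 5 / 2058.4 ≈ 0.0024291
Gain = 20 log₁₀(0.0024291) ≈ -52.29 dB
∠G = 0.00° − 13.69° = -13.69°

-52.3 dB, -13.7°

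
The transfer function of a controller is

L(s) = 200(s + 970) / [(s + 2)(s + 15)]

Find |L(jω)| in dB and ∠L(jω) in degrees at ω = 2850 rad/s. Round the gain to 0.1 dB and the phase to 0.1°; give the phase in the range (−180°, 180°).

-22.6 dB, -108.5°

At s = jω = j2850:
zero (s+970): 970 + j2850 → |·| = √(970²+2850²) = √9063400 ≈ 3010.5, ∠ = arctan(2850/970) ≈ 71.20°
pole (s+2): 2 + j2850 → |·| = √(2²+2850²) = √8122504 ≈ 2850, ∠ = arctan(2850/2) ≈ 89.96°
pole (s+15): 15 + j2850 → |·| = √(15²+2850²) = √8122725 ≈ 2850, ∠ = arctan(2850/15) ≈ 89.70°
|L| = 200 · 3010.5 / 8.1225e+06 ≈ 0.074127
Gain = 20 log₁₀(0.074127) ≈ -22.60 dB
∠L = 71.20° − 179.66° = -108.46°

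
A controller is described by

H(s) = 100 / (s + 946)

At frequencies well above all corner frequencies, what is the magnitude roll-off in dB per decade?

Each pole contributes −20 dB/decade at high frequency; each zero contributes +20 dB/decade.
Net: 0 zero(s) − 1 pole(s) → -20 dB/decade.

-20 dB/decade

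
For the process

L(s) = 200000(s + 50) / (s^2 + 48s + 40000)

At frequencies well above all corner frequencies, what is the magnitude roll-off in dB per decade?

Each pole contributes −20 dB/decade at high frequency; each zero contributes +20 dB/decade.
Net: 1 zero(s) − 2 pole(s) → -20 dB/decade.

-20 dB/decade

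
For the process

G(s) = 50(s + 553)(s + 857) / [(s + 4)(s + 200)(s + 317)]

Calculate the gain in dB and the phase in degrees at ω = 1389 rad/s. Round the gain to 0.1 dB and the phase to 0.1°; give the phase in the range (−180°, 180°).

At s = jω = j1389:
zero (s+553): 553 + j1389 → |·| = √(553²+1389²) = √2235130 ≈ 1495, ∠ = arctan(1389/553) ≈ 68.29°
zero (s+857): 857 + j1389 → |·| = √(857²+1389²) = √2663770 ≈ 1632.1, ∠ = arctan(1389/857) ≈ 58.33°
pole (s+4): 4 + j1389 → |·| = √(4²+1389²) = √1929337 ≈ 1389, ∠ = arctan(1389/4) ≈ 89.84°
pole (s+200): 200 + j1389 → |·| = √(200²+1389²) = √1969321 ≈ 1403.3, ∠ = arctan(1389/200) ≈ 81.81°
pole (s+317): 317 + j1389 → |·| = √(317²+1389²) = √2029810 ≈ 1424.7, ∠ = arctan(1389/317) ≈ 77.14°
|G| = 50 · 2.44e+06 / 2.777e+09 ≈ 0.043932
Gain = 20 log₁₀(0.043932) ≈ -27.14 dB
∠G = 126.62° − 248.79° = -122.17°

-27.1 dB, -122.2°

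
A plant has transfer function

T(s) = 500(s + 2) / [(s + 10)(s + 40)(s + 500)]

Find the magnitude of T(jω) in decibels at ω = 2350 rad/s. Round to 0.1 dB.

At s = jω = j2350:
zero (s+2): 2 + j2350 → |·| = √(2²+2350²) = √5522504 ≈ 2350, ∠ = arctan(2350/2) ≈ 89.95°
pole (s+10): 10 + j2350 → |·| = √(10²+2350²) = √5522600 ≈ 2350, ∠ = arctan(2350/10) ≈ 89.76°
pole (s+40): 40 + j2350 → |·| = √(40²+2350²) = √5524100 ≈ 2350.3, ∠ = arctan(2350/40) ≈ 89.02°
pole (s+500): 500 + j2350 → |·| = √(500²+2350²) = √5772500 ≈ 2402.6, ∠ = arctan(2350/500) ≈ 77.99°
|T| = 500 · 2350 / 1.327e+10 ≈ 8.8546e-05
Gain = 20 log₁₀(8.8546e-05) ≈ -81.06 dB

-81.1 dB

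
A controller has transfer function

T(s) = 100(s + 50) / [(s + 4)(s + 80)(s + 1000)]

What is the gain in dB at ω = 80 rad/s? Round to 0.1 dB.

At s = jω = j80:
zero (s+50): 50 + j80 → |·| = √(50²+80²) = √8900 ≈ 94.34, ∠ = arctan(80/50) ≈ 57.99°
pole (s+4): 4 + j80 → |·| = √(4²+80²) = √6416 ≈ 80.1, ∠ = arctan(80/4) ≈ 87.14°
pole (s+80): 80 + j80 → |·| = √(80²+80²) = √12800 ≈ 113.14, ∠ = arctan(80/80) ≈ 45.00°
pole (s+1000): 1000 + j80 → |·| = √(1000²+80²) = √1006400 ≈ 1003.2, ∠ = arctan(80/1000) ≈ 4.57°
|T| = 100 · 94.34 / 9.0915e+06 ≈ 0.0010377
Gain = 20 log₁₀(0.0010377) ≈ -59.68 dB

-59.7 dB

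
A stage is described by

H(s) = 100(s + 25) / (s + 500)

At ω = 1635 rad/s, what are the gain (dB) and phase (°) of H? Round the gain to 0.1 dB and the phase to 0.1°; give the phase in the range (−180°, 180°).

At s = jω = j1635:
zero (s+25): 25 + j1635 → |·| = √(25²+1635²) = √2673850 ≈ 1635.2, ∠ = arctan(1635/25) ≈ 89.12°
pole (s+500): 500 + j1635 → |·| = √(500²+1635²) = √2923225 ≈ 1709.7, ∠ = arctan(1635/500) ≈ 73.00°
|H| = 100 · 1635.2 / 1709.7 ≈ 95.643
Gain = 20 log₁₀(95.643) ≈ 39.61 dB
∠H = 89.12° − 73.00° = 16.12°

39.6 dB, 16.1°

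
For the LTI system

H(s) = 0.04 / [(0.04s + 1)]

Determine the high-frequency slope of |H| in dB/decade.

-20 dB/decade

Each pole contributes −20 dB/decade at high frequency; each zero contributes +20 dB/decade.
Net: 0 zero(s) − 1 pole(s) → -20 dB/decade.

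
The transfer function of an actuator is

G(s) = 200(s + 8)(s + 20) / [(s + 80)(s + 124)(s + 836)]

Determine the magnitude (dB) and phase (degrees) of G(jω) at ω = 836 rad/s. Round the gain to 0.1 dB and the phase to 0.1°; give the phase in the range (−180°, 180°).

At s = jω = j836:
zero (s+8): 8 + j836 → |·| = √(8²+836²) = √698960 ≈ 836.04, ∠ = arctan(836/8) ≈ 89.45°
zero (s+20): 20 + j836 → |·| = √(20²+836²) = √699296 ≈ 836.24, ∠ = arctan(836/20) ≈ 88.63°
pole (s+80): 80 + j836 → |·| = √(80²+836²) = √705296 ≈ 839.82, ∠ = arctan(836/80) ≈ 84.53°
pole (s+124): 124 + j836 → |·| = √(124²+836²) = √714272 ≈ 845.15, ∠ = arctan(836/124) ≈ 81.56°
pole (s+836): 836 + j836 → |·| = √(836²+836²) = √1397792 ≈ 1182.3, ∠ = arctan(836/836) ≈ 45.00°
|G| = 200 · 6.9913e+05 / 8.3917e+08 ≈ 0.16662
Gain = 20 log₁₀(0.16662) ≈ -15.57 dB
∠G = 178.08° − 211.09° = -33.01°

-15.6 dB, -33.0°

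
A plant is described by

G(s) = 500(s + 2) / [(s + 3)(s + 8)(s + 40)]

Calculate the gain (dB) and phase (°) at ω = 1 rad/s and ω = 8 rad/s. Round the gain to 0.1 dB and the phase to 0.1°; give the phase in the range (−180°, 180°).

ω = 1: 0.8 dB, -0.4°; ω = 8: 0.4 dB, -49.8°

At s = jω = j1:
zero (s+2): 2 + j1 → |·| = √(2²+1²) = √5 ≈ 2.2361, ∠ = arctan(1/2) ≈ 26.57°
pole (s+3): 3 + j1 → |·| = √(3²+1²) = √10 ≈ 3.1623, ∠ = arctan(1/3) ≈ 18.43°
pole (s+8): 8 + j1 → |·| = √(8²+1²) = √65 ≈ 8.0623, ∠ = arctan(1/8) ≈ 7.13°
pole (s+40): 40 + j1 → |·| = √(40²+1²) = √1601 ≈ 40.012, ∠ = arctan(1/40) ≈ 1.43°
|G| = 500 · 2.2361 / 1020.1 ≈ 1.096
Gain = 20 log₁₀(1.096) ≈ 0.80 dB
∠G = 26.57° − 26.99° = -0.42°

At s = jω = j8:
zero (s+2): 2 + j8 → |·| = √(2²+8²) = √68 ≈ 8.2462, ∠ = arctan(8/2) ≈ 75.96°
pole (s+3): 3 + j8 → |·| = √(3²+8²) = √73 ≈ 8.544, ∠ = arctan(8/3) ≈ 69.44°
pole (s+8): 8 + j8 → |·| = √(8²+8²) = √128 ≈ 11.314, ∠ = arctan(8/8) ≈ 45.00°
pole (s+40): 40 + j8 → |·| = √(40²+8²) = √1664 ≈ 40.792, ∠ = arctan(8/40) ≈ 11.31°
|G| = 500 · 8.2462 / 3943.2 ≈ 1.0456
Gain = 20 log₁₀(1.0456) ≈ 0.39 dB
∠G = 75.96° − 125.75° = -49.79°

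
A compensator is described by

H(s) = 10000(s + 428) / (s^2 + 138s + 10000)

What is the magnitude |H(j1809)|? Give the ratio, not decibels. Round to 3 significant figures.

5.68

At s = jω = j1809:
zero (s+428): 428 + j1809 → |·| = √(428²+1809²) = √3455665 ≈ 1858.9, ∠ = arctan(1809/428) ≈ 76.69°
quadratic: (j1809)² + 138·j1809 + 10000 = -3262481 + j249642 → |·| ≈ 3.272e+06, ∠ ≈ 175.62°
|H| = 10000 · 1858.9 / 3.272e+06 ≈ 5.6812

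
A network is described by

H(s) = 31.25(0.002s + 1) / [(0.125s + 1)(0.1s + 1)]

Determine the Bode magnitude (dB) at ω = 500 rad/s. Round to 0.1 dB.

-37.0 dB

At ω = 500 rad/s:
zero (1 + j500·0.002) = 1 + j1 → |·| ≈ 1.4142, ∠ ≈ 45.00°
pole (1 + j500·0.125) = 1 + j62.5 → |·| ≈ 62.508, ∠ ≈ 89.08°
pole (1 + j500·0.1) = 1 + j50 → |·| ≈ 50.01, ∠ ≈ 88.85°
|H| = 31.25 · 1.4142 / (62.508 · 50.01) ≈ 0.014137
Gain = 20 log₁₀(0.014137) ≈ -36.99 dB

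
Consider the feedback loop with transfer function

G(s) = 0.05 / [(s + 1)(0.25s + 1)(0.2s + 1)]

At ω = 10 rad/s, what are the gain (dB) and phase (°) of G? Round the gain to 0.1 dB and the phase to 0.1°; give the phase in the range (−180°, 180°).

At ω = 10 rad/s:
pole (1 + j10·1) = 1 + j10 → |·| ≈ 10.05, ∠ ≈ 84.29°
pole (1 + j10·0.25) = 1 + j2.5 → |·| ≈ 2.6926, ∠ ≈ 68.20°
pole (1 + j10·0.2) = 1 + j2 → |·| ≈ 2.2361, ∠ ≈ 63.43°
|G| = 0.05 · 1 / (10.05 · 2.6926 · 2.2361) ≈ 0.00082631
Gain = 20 log₁₀(0.00082631) ≈ -61.66 dB
∠G = (0°) − (84.29° + 68.20° + 63.43°) = -215.92° ≡ 144.08° (principal value)

-61.7 dB, 144.1°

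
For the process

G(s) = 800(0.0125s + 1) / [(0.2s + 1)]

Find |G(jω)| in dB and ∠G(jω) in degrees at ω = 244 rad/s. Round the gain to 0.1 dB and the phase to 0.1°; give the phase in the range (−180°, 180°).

At ω = 244 rad/s:
zero (1 + j244·0.0125) = 1 + j3.05 → |·| ≈ 3.2098, ∠ ≈ 71.85°
pole (1 + j244·0.2) = 1 + j48.8 → |·| ≈ 48.81, ∠ ≈ 88.83°
|G| = 800 · 3.2098 / (48.81) ≈ 52.609
Gain = 20 log₁₀(52.609) ≈ 34.42 dB
∠G = (71.85°) − (88.83°) = -16.98°

34.4 dB, -17.0°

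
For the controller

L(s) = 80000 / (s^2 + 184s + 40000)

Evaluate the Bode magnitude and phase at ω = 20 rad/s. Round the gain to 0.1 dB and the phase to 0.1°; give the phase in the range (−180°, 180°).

At s = jω = j20:
quadratic: (j20)² + 184·j20 + 40000 = 39600 + j3680 → |·| ≈ 39771, ∠ ≈ 5.31°
|L| = 80000 / 39771 ≈ 2.0115
Gain = 20 log₁₀(2.0115) ≈ 6.07 dB
∠L = 0.00° − 5.31° = -5.31°

6.1 dB, -5.3°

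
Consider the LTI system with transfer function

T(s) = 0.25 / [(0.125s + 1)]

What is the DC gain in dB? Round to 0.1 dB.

-12.0 dB

T(0) = 0.25 · 1 / 1 = 0.25
20 log₁₀(0.25) ≈ -12.04 dB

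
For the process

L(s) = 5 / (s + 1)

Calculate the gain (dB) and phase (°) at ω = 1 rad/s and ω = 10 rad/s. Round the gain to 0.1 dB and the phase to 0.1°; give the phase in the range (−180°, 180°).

Substitute s = j1:
Numerator: 5 = 5 + j0
Denominator: (j1) + 1 = 1 + j1
|N| = √(5² + 0²) ≈ 5, ∠N ≈ 0.00°
|D| = √(1² + 1²) ≈ 1.4142, ∠D ≈ 45.00°
|L| = 5 / 1.4142 ≈ 3.5356
Gain = 20 log₁₀(3.5356) ≈ 10.97 dB
∠L = 0.00° − 45.00° = -45.00°

Substitute s = j10:
Numerator: 5 = 5 + j0
Denominator: (j10) + 1 = 1 + j10
|N| = √(5² + 0²) ≈ 5, ∠N ≈ 0.00°
|D| = √(1² + 10²) ≈ 10.05, ∠D ≈ 84.29°
|L| = 5 / 10.05 ≈ 0.49751
Gain = 20 log₁₀(0.49751) ≈ -6.06 dB
∠L = 0.00° − 84.29° = -84.29°

ω = 1: 11.0 dB, -45.0°; ω = 10: -6.1 dB, -84.3°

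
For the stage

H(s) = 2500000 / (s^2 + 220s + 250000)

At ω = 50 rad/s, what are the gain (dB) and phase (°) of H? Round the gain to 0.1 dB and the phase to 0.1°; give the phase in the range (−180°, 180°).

20.1 dB, -2.5°

At s = jω = j50:
quadratic: (j50)² + 220·j50 + 250000 = 247500 + j11000 → |·| ≈ 2.4774e+05, ∠ ≈ 2.54°
|H| = 2500000 / 2.4774e+05 ≈ 10.091
Gain = 20 log₁₀(10.091) ≈ 20.08 dB
∠H = 0.00° − 2.54° = -2.54°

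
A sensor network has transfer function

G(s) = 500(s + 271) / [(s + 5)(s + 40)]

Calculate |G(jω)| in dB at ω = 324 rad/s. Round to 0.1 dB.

6.0 dB

At s = jω = j324:
zero (s+271): 271 + j324 → |·| = √(271²+324²) = √178417 ≈ 422.39, ∠ = arctan(324/271) ≈ 50.09°
pole (s+5): 5 + j324 → |·| = √(5²+324²) = √105001 ≈ 324.04, ∠ = arctan(324/5) ≈ 89.12°
pole (s+40): 40 + j324 → |·| = √(40²+324²) = √106576 ≈ 326.46, ∠ = arctan(324/40) ≈ 82.96°
|G| = 500 · 422.39 / 1.0579e+05 ≈ 1.9964
Gain = 20 log₁₀(1.9964) ≈ 6.00 dB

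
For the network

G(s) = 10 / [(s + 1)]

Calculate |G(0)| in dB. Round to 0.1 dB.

20.0 dB

G(0) = 10 · 1 / 1 = 10
20 log₁₀(10) ≈ 20.00 dB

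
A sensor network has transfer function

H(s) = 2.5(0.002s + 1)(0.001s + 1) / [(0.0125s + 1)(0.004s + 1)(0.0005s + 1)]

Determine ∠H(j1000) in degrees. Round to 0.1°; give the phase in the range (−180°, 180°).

At ω = 1000 rad/s:
zero (1 + j1000·0.002) = 1 + j2 → |·| ≈ 2.2361, ∠ ≈ 63.43°
zero (1 + j1000·0.001) = 1 + j1 → |·| ≈ 1.4142, ∠ ≈ 45.00°
pole (1 + j1000·0.0125) = 1 + j12.5 → |·| ≈ 12.54, ∠ ≈ 85.43°
pole (1 + j1000·0.004) = 1 + j4 → |·| ≈ 4.1231, ∠ ≈ 75.96°
pole (1 + j1000·0.0005) = 1 + j0.5 → |·| ≈ 1.118, ∠ ≈ 26.57°
∠H = (63.43° + 45.00°) − (85.43° + 75.96° + 26.57°) = -79.53°

-79.5°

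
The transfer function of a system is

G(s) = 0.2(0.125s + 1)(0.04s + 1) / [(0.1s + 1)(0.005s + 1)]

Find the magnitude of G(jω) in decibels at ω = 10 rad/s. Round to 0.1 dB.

At ω = 10 rad/s:
zero (1 + j10·0.125) = 1 + j1.25 → |·| ≈ 1.6008, ∠ ≈ 51.34°
zero (1 + j10·0.04) = 1 + j0.4 → |·| ≈ 1.077, ∠ ≈ 21.80°
pole (1 + j10·0.1) = 1 + j1 → |·| ≈ 1.4142, ∠ ≈ 45.00°
pole (1 + j10·0.005) = 1 + j0.05 → |·| ≈ 1.0012, ∠ ≈ 2.86°
|G| = 0.2 · 1.6008 · 1.077 / (1.4142 · 1.0012) ≈ 0.24353
Gain = 20 log₁₀(0.24353) ≈ -12.27 dB

-12.3 dB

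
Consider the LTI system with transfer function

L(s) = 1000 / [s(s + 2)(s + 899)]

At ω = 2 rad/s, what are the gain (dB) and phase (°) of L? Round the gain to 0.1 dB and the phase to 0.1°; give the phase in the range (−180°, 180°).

-14.1 dB, -135.1°

At s = jω = j2:
pole (s+2): 2 + j2 → |·| = √(2²+2²) = √8 ≈ 2.8284, ∠ = arctan(2/2) ≈ 45.00°
pole (s+899): 899 + j2 → |·| = √(899²+2²) = √808205 ≈ 899, ∠ = arctan(2/899) ≈ 0.13°
pole at origin: |s| = 2, ∠ = 90.00° (in denominator)
|L| = 1000 / 5085.5 ≈ 0.19664
Gain = 20 log₁₀(0.19664) ≈ -14.13 dB
∠L = 0.00° − 135.13° = -135.13°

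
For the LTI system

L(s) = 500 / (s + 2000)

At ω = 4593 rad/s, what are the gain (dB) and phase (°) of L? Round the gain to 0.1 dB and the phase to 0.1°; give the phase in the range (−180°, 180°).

At s = jω = j4593:
pole (s+2000): 2000 + j4593 → |·| = √(2000²+4593²) = √25095649 ≈ 5009.6, ∠ = arctan(4593/2000) ≈ 66.47°
|L| = 500 / 5009.6 ≈ 0.099808
Gain = 20 log₁₀(0.099808) ≈ -20.02 dB
∠L = 0.00° − 66.47° = -66.47°

-20.0 dB, -66.5°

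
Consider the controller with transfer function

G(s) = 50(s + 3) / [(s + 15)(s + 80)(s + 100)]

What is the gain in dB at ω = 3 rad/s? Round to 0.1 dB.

At s = jω = j3:
zero (s+3): 3 + j3 → |·| = √(3²+3²) = √18 ≈ 4.2426, ∠ = arctan(3/3) ≈ 45.00°
pole (s+15): 15 + j3 → |·| = √(15²+3²) = √234 ≈ 15.297, ∠ = arctan(3/15) ≈ 11.31°
pole (s+80): 80 + j3 → |·| = √(80²+3²) = √6409 ≈ 80.056, ∠ = arctan(3/80) ≈ 2.15°
pole (s+100): 100 + j3 → |·| = √(100²+3²) = √10009 ≈ 100.04, ∠ = arctan(3/100) ≈ 1.72°
|G| = 50 · 4.2426 / 1.2251e+05 ≈ 0.0017315
Gain = 20 log₁₀(0.0017315) ≈ -55.23 dB

-55.2 dB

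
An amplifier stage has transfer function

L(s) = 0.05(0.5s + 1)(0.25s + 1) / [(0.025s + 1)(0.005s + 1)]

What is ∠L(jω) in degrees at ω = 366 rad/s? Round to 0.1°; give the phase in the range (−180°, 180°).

At ω = 366 rad/s:
zero (1 + j366·0.5) = 1 + j183 → |·| ≈ 183, ∠ ≈ 89.69°
zero (1 + j366·0.25) = 1 + j91.5 → |·| ≈ 91.505, ∠ ≈ 89.37°
pole (1 + j366·0.025) = 1 + j9.15 → |·| ≈ 9.2045, ∠ ≈ 83.76°
pole (1 + j366·0.005) = 1 + j1.83 → |·| ≈ 2.0854, ∠ ≈ 61.35°
∠L = (89.69° + 89.37°) − (83.76° + 61.35°) = 33.95°

34.0°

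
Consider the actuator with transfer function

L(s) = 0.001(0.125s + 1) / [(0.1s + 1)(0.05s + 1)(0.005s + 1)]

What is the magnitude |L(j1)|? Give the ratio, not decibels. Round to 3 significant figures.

At ω = 1 rad/s:
zero (1 + j1·0.125) = 1 + j0.125 → |·| ≈ 1.0078, ∠ ≈ 7.13°
pole (1 + j1·0.1) = 1 + j0.1 → |·| ≈ 1.005, ∠ ≈ 5.71°
pole (1 + j1·0.05) = 1 + j0.05 → |·| ≈ 1.0012, ∠ ≈ 2.86°
pole (1 + j1·0.005) = 1 + j0.005 → |·| ≈ 1, ∠ ≈ 0.29°
|L| = 0.001 · 1.0078 / (1.005 · 1.0012 · 1) ≈ 0.0010016

0.00100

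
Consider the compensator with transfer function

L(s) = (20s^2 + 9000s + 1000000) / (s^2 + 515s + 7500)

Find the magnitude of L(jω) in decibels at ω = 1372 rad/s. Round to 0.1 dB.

25.7 dB

Substitute s = j1372:
Numerator: 20(j1372)^2 + 9000(j1372) + 1000000 = -36647680 + j12348000
Denominator: (j1372)^2 + 515(j1372) + 7500 = -1874884 + j706580
|N| = √(36647680² + 12348000²) ≈ 3.8672e+07, ∠N ≈ 161.38°
|D| = √(1874884² + 706580²) ≈ 2.0036e+06, ∠D ≈ 159.35°
|L| = 3.8672e+07 / 2.0036e+06 ≈ 19.301
Gain = 20 log₁₀(19.301) ≈ 25.71 dB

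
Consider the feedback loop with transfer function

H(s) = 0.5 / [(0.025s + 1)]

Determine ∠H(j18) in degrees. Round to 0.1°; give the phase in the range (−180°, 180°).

At ω = 18 rad/s:
pole (1 + j18·0.025) = 1 + j0.45 → |·| ≈ 1.0966, ∠ ≈ 24.23°
∠H = (0°) − (24.23°) = -24.23°

-24.2°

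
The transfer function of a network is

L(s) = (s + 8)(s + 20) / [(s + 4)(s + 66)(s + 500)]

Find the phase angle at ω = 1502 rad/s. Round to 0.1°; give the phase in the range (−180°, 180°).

-70.0°

At s = jω = j1502:
zero (s+8): 8 + j1502 → |·| = √(8²+1502²) = √2256068 ≈ 1502, ∠ = arctan(1502/8) ≈ 89.69°
zero (s+20): 20 + j1502 → |·| = √(20²+1502²) = √2256404 ≈ 1502.1, ∠ = arctan(1502/20) ≈ 89.24°
pole (s+4): 4 + j1502 → |·| = √(4²+1502²) = √2256020 ≈ 1502, ∠ = arctan(1502/4) ≈ 89.85°
pole (s+66): 66 + j1502 → |·| = √(66²+1502²) = √2260360 ≈ 1503.4, ∠ = arctan(1502/66) ≈ 87.48°
pole (s+500): 500 + j1502 → |·| = √(500²+1502²) = √2506004 ≈ 1583, ∠ = arctan(1502/500) ≈ 71.59°
∠L = 178.93° − 248.92° = -69.99°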